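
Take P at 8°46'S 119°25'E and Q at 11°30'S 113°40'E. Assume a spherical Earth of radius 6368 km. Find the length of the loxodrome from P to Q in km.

Rhumb course C = atan2(Δλ, Δψ) with Δψ = ln[tan(π/4+φ₂/2)/tan(π/4+φ₁/2)] = -0.0485, Δλ = -0.1004 → C = 244.22°
d = R·|Δφ| / |cos C| = 6368·0.04771 / 0.43488 = 699 km

699 km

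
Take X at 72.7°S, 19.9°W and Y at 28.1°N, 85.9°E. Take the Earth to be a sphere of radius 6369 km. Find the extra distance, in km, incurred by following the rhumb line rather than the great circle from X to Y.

654 km

Great circle: cos σ = sin φ₁ sin φ₂ + cos φ₁ cos φ₂ cos Δλ,  σ = 2.1190 rad → d_gc = 13495.7 km
Rhumb line: Δψ = +2.3944, q = Δφ/Δψ = 0.7348, d_rh = R√(Δφ²+q²Δλ²) = 14150.0 km
Excess = 14150.0 − 13495.7 = 654.3 ≈ 654 km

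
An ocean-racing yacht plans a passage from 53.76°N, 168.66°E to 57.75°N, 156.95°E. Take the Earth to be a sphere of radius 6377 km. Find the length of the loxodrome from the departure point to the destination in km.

Δψ = ln[tan(π/4+φ₂/2)/tan(π/4+φ₁/2)] = +0.1239;  Δφ = +0.0696 rad,  Δλ = -0.2044 rad
q = Δφ/Δψ = 0.5621
d = R·√(Δφ² + q²Δλ²) = 6377·0.13434 = 857 km

857 km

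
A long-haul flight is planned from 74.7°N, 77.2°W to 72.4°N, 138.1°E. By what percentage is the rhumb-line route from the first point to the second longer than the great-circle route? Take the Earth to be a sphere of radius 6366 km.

30.8%

Great circle: σ = 0.5466 rad → d_gc = Rσ = 3479.7 km
Rhumb: Δφ = -0.0401, Δλ = -2.5255, Δψ = -0.1420, q = Δφ/Δψ = 0.2827 → d_rh = R√(Δφ²+q²Δλ²) = 4552.6 km
Excess = (4552.6 − 3479.7) / 3479.7 = 1072.9 / 3479.7 = 30.83% ≈ 30.8%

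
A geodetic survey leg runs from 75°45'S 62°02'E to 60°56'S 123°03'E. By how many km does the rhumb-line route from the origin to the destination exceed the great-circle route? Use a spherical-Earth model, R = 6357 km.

Great circle: cos σ = sin φ₁ sin φ₂ + cos φ₁ cos φ₂ cos Δλ,  σ = 0.4392 rad → d_gc = 2791.8 km
Rhumb line: Δψ = +0.7294, q = Δφ/Δψ = 0.3545, d_rh = R√(Δφ²+q²Δλ²) = 2909.1 km
Excess = 2909.1 − 2791.8 = 117.3 ≈ 117 km

117 km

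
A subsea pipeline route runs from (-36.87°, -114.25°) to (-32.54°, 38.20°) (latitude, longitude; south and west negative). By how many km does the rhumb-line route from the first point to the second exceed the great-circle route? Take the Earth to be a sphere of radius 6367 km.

2153 km

Great circle: cos σ = sin φ₁ sin φ₂ + cos φ₁ cos φ₂ cos Δλ,  σ = 1.8496 rad → d_gc = 11776.40 km
Rhumb line: Δψ = +0.0920, q = Δφ/Δψ = 0.8217, d_rh = R√(Δφ²+q²Δλ²) = 13928.94 km
Excess = 13928.94 − 11776.40 = 2152.54 ≈ 2153 km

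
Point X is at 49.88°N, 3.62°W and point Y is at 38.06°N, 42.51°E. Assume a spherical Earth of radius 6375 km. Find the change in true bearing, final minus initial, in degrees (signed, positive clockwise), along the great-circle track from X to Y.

At departure: θ₁ = atan2(sin Δλ cos φ₂, cos φ₁ sin φ₂ − sin φ₁ cos φ₂ cos Δλ) = 92.02°
At arrival: θ₂ = atan2(sin Δλ cos φ₁, −cos φ₂ sin φ₁ + sin φ₂ cos φ₁ cos Δλ) = 125.12°
Δθ = θ₂ − θ₁ = +33.1°

+33.1°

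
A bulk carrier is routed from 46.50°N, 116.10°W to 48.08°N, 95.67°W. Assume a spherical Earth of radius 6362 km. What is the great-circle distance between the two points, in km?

Haversine: a = sin²(Δφ/2)+cos φ₁ cos φ₂ sin²(Δλ/2) = 0.01465;  σ = 2·atan2(√a,√(1−a))
σ = 13.906° → d = Rσ = 6362·0.24270 = 1544 km

1544 km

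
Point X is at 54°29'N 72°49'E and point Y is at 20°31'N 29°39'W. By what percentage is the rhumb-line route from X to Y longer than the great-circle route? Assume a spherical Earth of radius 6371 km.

6.6%

Great circle: σ = 1.4022 rad → d_gc = Rσ = 8933.3 km
Rhumb: Δφ = -0.5928, Δλ = -1.7884, Δψ = -0.7726, q = Δφ/Δψ = 0.7673 → d_rh = R√(Δφ²+q²Δλ²) = 9523.4 km
Excess = (9523.4 − 8933.3) / 8933.3 = 590.1 / 8933.3 = 6.61% ≈ 6.6%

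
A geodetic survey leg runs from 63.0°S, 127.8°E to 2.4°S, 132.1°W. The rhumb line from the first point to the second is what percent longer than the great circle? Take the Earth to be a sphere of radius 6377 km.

Great circle: σ = 1.6130 rad → d_gc = Rσ = 10286.4 km
Rhumb: Δφ = +1.0577, Δλ = +1.7471, Δψ = +1.3849, q = Δφ/Δψ = 0.7637 → d_rh = R√(Δφ²+q²Δλ²) = 10857.7 km
Excess = (10857.7 − 10286.4) / 10286.4 = 571.3 / 10286.4 = 5.554% ≈ 5.6%

5.6%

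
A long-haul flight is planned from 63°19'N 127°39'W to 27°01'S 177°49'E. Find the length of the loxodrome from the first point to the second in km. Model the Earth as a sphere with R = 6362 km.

11185 km

Rhumb course C = atan2(Δλ, Δψ) with Δψ = ln[tan(π/4+φ₂/2)/tan(π/4+φ₁/2)] = -1.9291, Δλ = -0.9518 → C = 206.26°
d = R·|Δφ| / |cos C| = 6362·1.57661 / 0.89679 = 11185 km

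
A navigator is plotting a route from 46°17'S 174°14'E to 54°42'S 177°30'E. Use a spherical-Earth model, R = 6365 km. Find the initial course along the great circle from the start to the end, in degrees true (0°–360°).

N = sin Δλ·cos φ₂ = +0.0329;  D = cos φ₁ sin φ₂ − sin φ₁ cos φ₂ cos Δλ = -0.1470
initial course = atan2(N, D) = 167.38°

167.4°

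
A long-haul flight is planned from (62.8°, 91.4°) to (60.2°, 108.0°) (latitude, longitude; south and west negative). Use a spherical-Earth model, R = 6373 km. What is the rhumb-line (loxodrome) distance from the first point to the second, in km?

927 km

Rhumb course C = atan2(Δλ, Δψ) with Δψ = ln[tan(π/4+φ₂/2)/tan(π/4+φ₁/2)] = -0.0952, Δλ = +0.2897 → C = 108.18°
d = R·|Δφ| / |cos C| = 6373·0.04538 / 0.31206 = 927 km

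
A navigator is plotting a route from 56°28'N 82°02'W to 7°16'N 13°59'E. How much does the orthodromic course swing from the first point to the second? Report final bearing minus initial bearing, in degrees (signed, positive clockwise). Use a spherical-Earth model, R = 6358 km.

+65.6°

At departure: θ₁ = atan2(sin Δλ cos φ₂, cos φ₁ sin φ₂ − sin φ₁ cos φ₂ cos Δλ) = 80.98°
At arrival: θ₂ = atan2(sin Δλ cos φ₁, −cos φ₂ sin φ₁ + sin φ₂ cos φ₁ cos Δλ) = 146.63°
Δθ = θ₂ − θ₁ = +65.6°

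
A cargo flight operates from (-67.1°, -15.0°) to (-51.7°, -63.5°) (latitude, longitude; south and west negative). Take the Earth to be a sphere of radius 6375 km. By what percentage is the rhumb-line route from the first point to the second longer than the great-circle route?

Great circle: σ = 0.4892 rad → d_gc = Rσ = 3118.4 km
Rhumb: Δφ = +0.2688, Δλ = -0.8465, Δψ = +0.5391, q = Δφ/Δψ = 0.4986 → d_rh = R√(Δφ²+q²Δλ²) = 3189.7 km
Excess = (3189.7 − 3118.4) / 3118.4 = 71.3 / 3118.4 = 2.29% ≈ 2.3%

2.3%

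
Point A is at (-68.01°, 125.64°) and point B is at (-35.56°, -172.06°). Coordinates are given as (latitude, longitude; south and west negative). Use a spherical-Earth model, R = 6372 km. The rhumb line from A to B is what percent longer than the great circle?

3.3%

Great circle: σ = 0.8219 rad → d_gc = Rσ = 5237.0 km
Rhumb: Δφ = +0.5664, Δλ = +1.0873, Δψ = +0.9736, q = Δφ/Δψ = 0.5817 → d_rh = R√(Δφ²+q²Δλ²) = 5410.0 km
Excess = (5410.0 − 5237.0) / 5237.0 = 173.0 / 5237.0 = 3.30% ≈ 3.3%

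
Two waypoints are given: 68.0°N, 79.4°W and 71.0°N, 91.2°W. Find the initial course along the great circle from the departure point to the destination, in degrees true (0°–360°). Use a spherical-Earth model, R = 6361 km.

311.4°

N = sin Δλ·cos φ₂ = -0.0666;  D = cos φ₁ sin φ₂ − sin φ₁ cos φ₂ cos Δλ = +0.0587
initial course = atan2(N, D) = 311.41°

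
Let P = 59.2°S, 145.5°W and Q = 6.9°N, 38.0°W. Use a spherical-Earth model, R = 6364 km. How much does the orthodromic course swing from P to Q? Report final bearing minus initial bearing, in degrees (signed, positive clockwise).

At departure: θ₁ = atan2(sin Δλ cos φ₂, cos φ₁ sin φ₂ − sin φ₁ cos φ₂ cos Δλ) = 101.63°
At arrival: θ₂ = atan2(sin Δλ cos φ₁, −cos φ₂ sin φ₁ + sin φ₂ cos φ₁ cos Δλ) = 30.34°
Δθ = θ₂ − θ₁ = -71.3°

-71.3°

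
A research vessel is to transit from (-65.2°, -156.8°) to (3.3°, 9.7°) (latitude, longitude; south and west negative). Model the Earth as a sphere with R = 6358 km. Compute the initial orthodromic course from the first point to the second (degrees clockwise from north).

164.8°

θ = atan2( sin Δλ·cos φ₂ ,  cos φ₁ sin φ₂ − sin φ₁ cos φ₂ cos Δλ )
  = atan2(+0.2331, -0.8571) = 164.79°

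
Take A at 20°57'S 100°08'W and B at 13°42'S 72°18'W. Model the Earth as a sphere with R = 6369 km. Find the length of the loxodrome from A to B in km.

3059 km

Rhumb course C = atan2(Δλ, Δψ) with Δψ = ln[tan(π/4+φ₂/2)/tan(π/4+φ₁/2)] = +0.1327, Δλ = +0.4858 → C = 74.73°
d = R·|Δφ| / |cos C| = 6369·0.12654 / 0.26343 = 3059 km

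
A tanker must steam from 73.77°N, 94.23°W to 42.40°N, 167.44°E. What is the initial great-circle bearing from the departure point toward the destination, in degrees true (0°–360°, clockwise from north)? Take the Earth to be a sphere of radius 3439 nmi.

291.7°

N = sin Δλ·cos φ₂ = -0.7307;  D = cos φ₁ sin φ₂ − sin φ₁ cos φ₂ cos Δλ = +0.2912
initial course = atan2(N, D) = 291.73°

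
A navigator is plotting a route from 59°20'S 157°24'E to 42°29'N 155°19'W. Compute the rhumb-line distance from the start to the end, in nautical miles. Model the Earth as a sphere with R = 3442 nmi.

Δψ = ln[tan(π/4+φ₂/2)/tan(π/4+φ₁/2)] = +2.1145;  Δφ = +1.7770 rad,  Δλ = +0.8252 rad
q = Δφ/Δψ = 0.8404
d = R·√(Δφ² + q²Δλ²) = 3442·1.90758 = 6566 nmi

6566 nmi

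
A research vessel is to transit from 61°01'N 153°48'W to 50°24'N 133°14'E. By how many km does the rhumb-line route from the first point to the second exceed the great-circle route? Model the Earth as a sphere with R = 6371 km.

224 km

Great circle: cos σ = sin φ₁ sin φ₂ + cos φ₁ cos φ₂ cos Δλ,  σ = 0.7005 rad → d_gc = 4463.2 km
Rhumb line: Δψ = -0.3314, q = Δφ/Δψ = 0.5591, d_rh = R√(Δφ²+q²Δλ²) = 4687.4 km
Excess = 4687.4 − 4463.2 = 224.2 ≈ 224 km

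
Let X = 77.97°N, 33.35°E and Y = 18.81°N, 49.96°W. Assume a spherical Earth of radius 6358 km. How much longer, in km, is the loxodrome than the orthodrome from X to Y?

Great circle: cos σ = sin φ₁ sin φ₂ + cos φ₁ cos φ₂ cos Δλ,  σ = 1.2257 rad → d_gc = 7792.7 km
Rhumb line: Δψ = -1.9159, q = Δφ/Δψ = 0.5389, d_rh = R√(Δφ²+q²Δλ²) = 8241.3 km
Excess = 8241.3 − 7792.7 = 448.6 ≈ 449 km

449 km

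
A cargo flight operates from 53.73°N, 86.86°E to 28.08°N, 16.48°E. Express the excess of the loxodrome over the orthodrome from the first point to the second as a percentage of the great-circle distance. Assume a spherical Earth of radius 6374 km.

Great circle: σ = 0.9827 rad → d_gc = Rσ = 6263.9 km
Rhumb: Δφ = -0.4477, Δλ = -1.2284, Δψ = -0.6052, q = Δφ/Δψ = 0.7397 → d_rh = R√(Δφ²+q²Δλ²) = 6456.4 km
Excess = (6456.4 − 6263.9) / 6263.9 = 192.5 / 6263.9 = 3.07% ≈ 3.1%

3.1%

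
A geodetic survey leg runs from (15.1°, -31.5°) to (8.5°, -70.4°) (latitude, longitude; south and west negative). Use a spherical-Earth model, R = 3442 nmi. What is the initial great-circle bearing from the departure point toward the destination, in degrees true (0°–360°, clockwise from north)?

N = sin Δλ·cos φ₂ = -0.6211;  D = cos φ₁ sin φ₂ − sin φ₁ cos φ₂ cos Δλ = -0.0578
initial course = atan2(N, D) = 264.68°

264.7°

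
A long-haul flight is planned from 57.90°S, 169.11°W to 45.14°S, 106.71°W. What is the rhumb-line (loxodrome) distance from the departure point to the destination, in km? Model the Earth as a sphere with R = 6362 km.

4503 km

Δψ = ln[tan(π/4+φ₂/2)/tan(π/4+φ₁/2)] = +0.3610;  Δφ = +0.2227 rad,  Δλ = +1.0891 rad
q = Δφ/Δψ = 0.6168
d = R·√(Δφ² + q²Δλ²) = 6362·0.70775 = 4503 km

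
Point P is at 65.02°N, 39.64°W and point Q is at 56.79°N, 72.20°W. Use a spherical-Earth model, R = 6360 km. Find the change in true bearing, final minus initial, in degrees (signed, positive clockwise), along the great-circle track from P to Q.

-28.7°

Initial bearing θ₁ = atan2(sin Δλ cos φ₂, cos φ₁ sin φ₂ − sin φ₁ cos φ₂ cos Δλ) = 257.54°
Final bearing θ₂ = (initial bearing from the destination back to the start) + 180° = 228.84°
Δθ = θ₂ − θ₁ = -28.7°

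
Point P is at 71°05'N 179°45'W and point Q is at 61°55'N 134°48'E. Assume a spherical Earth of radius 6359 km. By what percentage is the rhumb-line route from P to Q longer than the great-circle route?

Great circle: σ = 0.3432 rad → d_gc = Rσ = 2182.5 km
Rhumb: Δφ = -0.1600, Δλ = -0.7933, Δψ = -0.4063, q = Δφ/Δψ = 0.3938 → d_rh = R√(Δφ²+q²Δλ²) = 2231.7 km
Excess = (2231.7 − 2182.5) / 2182.5 = 49.2 / 2182.5 = 2.254% ≈ 2.3%

2.3%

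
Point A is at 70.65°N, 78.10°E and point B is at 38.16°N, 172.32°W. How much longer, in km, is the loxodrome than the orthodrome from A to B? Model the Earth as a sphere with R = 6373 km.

Great circle: cos σ = sin φ₁ sin φ₂ + cos φ₁ cos φ₂ cos Δλ,  σ = 1.0522 rad → d_gc = 6705.8 km
Rhumb line: Δψ = -1.0476, q = Δφ/Δψ = 0.5413, d_rh = R√(Δφ²+q²Δλ²) = 7522.6 km
Excess = 7522.6 − 6705.8 = 816.8 ≈ 817 km

817 km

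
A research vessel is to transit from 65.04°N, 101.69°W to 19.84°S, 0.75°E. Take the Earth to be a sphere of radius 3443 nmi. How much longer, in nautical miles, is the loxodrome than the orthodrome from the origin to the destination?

Great circle: cos σ = sin φ₁ sin φ₂ + cos φ₁ cos φ₂ cos Δλ,  σ = 1.9749 rad → d_gc = 6799.6 nmi
Rhumb line: Δψ = -1.8615, q = Δφ/Δψ = 0.7958, d_rh = R√(Δφ²+q²Δλ²) = 7072.2 nmi
Excess = 7072.2 − 6799.6 = 272.6 ≈ 273 nmi

273 nmi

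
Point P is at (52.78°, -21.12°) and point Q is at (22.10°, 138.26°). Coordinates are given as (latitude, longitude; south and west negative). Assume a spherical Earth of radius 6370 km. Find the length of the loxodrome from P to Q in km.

Δψ = ln[tan(π/4+φ₂/2)/tan(π/4+φ₁/2)] = -0.6928;  Δφ = -0.5355 rad,  Δλ = +2.7817 rad
q = Δφ/Δψ = 0.7729
d = R·√(Δφ² + q²Δλ²) = 6370·2.21562 = 14113 km

14113 km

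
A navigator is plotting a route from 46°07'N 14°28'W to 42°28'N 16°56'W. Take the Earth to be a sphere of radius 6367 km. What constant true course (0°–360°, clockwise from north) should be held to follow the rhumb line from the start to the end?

Meridional parts: M(φ₁)=+0.9092, M(φ₂)=+0.8202 → ΔM = -0.0890;  Δλ = -0.0431 rad
tan C = Δλ / ΔM = +0.4835 → C = 205.80°

205.8°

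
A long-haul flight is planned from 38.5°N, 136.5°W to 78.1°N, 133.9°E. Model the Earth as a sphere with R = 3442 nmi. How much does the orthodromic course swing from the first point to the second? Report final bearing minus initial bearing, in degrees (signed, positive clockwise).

Initial bearing θ₁ = atan2(sin Δλ cos φ₂, cos φ₁ sin φ₂ − sin φ₁ cos φ₂ cos Δλ) = 344.91°
Final bearing θ₂ = (initial bearing from the destination back to the start) + 180° = 261.07°
Δθ = θ₂ − θ₁ = -83.8°

-83.8°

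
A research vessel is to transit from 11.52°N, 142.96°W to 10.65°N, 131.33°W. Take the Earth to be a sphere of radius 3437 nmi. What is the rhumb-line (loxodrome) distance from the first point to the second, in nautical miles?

687 nmi

Rhumb course C = atan2(Δλ, Δψ) with Δψ = ln[tan(π/4+φ₂/2)/tan(π/4+φ₁/2)] = -0.0155, Δλ = +0.2030 → C = 94.36°
d = R·|Δφ| / |cos C| = 3437·0.01518 / 0.07601 = 687 nmi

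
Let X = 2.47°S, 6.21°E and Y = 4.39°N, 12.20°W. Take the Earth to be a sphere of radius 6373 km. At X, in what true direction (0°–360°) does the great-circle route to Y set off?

290.4°

N = sin Δλ·cos φ₂ = -0.3149;  D = cos φ₁ sin φ₂ − sin φ₁ cos φ₂ cos Δλ = +0.1172
initial course = atan2(N, D) = 290.42°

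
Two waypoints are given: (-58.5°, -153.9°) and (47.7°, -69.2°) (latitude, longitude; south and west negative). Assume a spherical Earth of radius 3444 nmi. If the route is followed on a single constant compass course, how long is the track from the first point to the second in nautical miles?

7674 nmi

Rhumb course C = atan2(Δλ, Δψ) with Δψ = ln[tan(π/4+φ₂/2)/tan(π/4+φ₁/2)] = +2.2154, Δλ = +1.4783 → C = 33.71°
d = R·|Δφ| / |cos C| = 3444·1.85354 / 0.83182 = 7674 nmi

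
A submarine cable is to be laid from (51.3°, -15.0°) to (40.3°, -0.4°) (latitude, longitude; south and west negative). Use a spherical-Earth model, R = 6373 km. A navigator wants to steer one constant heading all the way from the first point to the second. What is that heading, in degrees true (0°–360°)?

137.4°

Δψ = ln[tan(π/4+φ₂/2)/tan(π/4+φ₁/2)] = -0.2767
Δλ = +0.2548 rad (taken the short way round)
course = atan2(Δλ, Δψ) = 137.36°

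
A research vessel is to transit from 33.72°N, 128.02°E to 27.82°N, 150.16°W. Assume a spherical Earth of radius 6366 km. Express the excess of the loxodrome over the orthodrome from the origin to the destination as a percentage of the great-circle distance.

Great circle: σ = 1.1985 rad → d_gc = Rσ = 7629.7 km
Rhumb: Δφ = -0.1030, Δλ = +1.4280, Δψ = -0.1199, q = Δφ/Δψ = 0.8586 → d_rh = R√(Δφ²+q²Δλ²) = 7832.7 km
Excess = (7832.7 − 7629.7) / 7629.7 = 203.0 / 7629.7 = 2.66% ≈ 2.7%

2.7%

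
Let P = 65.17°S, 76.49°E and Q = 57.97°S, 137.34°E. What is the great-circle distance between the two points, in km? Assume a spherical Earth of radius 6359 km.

cos σ = sin φ₁ sin φ₂ + cos φ₁ cos φ₂ cos Δλ
      = sin(-65.17°)sin(-57.97°) + cos(-65.17°)cos(-57.97°)cos(60.85°) = 0.8779
σ = 28.612° → d = Rσ = 6359·0.49937 = 3175 km

3175 km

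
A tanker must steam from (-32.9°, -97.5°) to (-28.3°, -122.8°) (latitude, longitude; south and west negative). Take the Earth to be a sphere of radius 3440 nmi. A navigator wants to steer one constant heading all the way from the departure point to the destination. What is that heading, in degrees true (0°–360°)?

281.9°

Meridional parts: M(φ₁)=-0.6086, M(φ₂)=-0.5153 → ΔM = +0.0933;  Δλ = -0.4416 rad
tan C = Δλ / ΔM = -4.7319 → C = 281.93°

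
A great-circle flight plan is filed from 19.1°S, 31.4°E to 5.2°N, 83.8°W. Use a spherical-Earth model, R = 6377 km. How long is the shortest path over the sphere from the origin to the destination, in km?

Haversine: a = sin²(Δφ/2)+cos φ₁ cos φ₂ sin²(Δλ/2) = 0.71517;  σ = 2·atan2(√a,√(1−a))
σ = 115.489° → d = Rσ = 6377·2.01567 = 12854 km

12854 km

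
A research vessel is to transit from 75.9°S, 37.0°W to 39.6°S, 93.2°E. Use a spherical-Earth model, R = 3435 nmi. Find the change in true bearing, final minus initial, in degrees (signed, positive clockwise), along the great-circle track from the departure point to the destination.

-124.9°

Initial bearing θ₁ = atan2(sin Δλ cos φ₂, cos φ₁ sin φ₂ − sin φ₁ cos φ₂ cos Δλ) = 137.29°
Final bearing θ₂ = (initial bearing from the destination back to the start) + 180° = 12.38°
Δθ = θ₂ − θ₁ = -124.9°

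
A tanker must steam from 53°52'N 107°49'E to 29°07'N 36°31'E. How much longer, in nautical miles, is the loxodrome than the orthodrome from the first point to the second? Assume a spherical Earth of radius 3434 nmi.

108 nmi

Great circle: cos σ = sin φ₁ sin φ₂ + cos φ₁ cos φ₂ cos Δλ,  σ = 0.9786 rad → d_gc = 3360.63 nmi
Rhumb line: Δψ = -0.5886, q = Δφ/Δψ = 0.7338, d_rh = R√(Δφ²+q²Δλ²) = 3469.09 nmi
Excess = 3469.09 − 3360.63 = 108.46 ≈ 108 nmi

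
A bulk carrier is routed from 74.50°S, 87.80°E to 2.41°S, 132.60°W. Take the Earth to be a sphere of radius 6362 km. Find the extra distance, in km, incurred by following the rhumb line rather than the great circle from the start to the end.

1767 km

Great circle: cos σ = sin φ₁ sin φ₂ + cos φ₁ cos φ₂ cos Δλ,  σ = 1.7343 rad → d_gc = 11033.8 km
Rhumb line: Δψ = +1.9523, q = Δφ/Δψ = 0.6445, d_rh = R√(Δφ²+q²Δλ²) = 12801.2 km
Excess = 12801.2 − 11033.8 = 1767.4 ≈ 1767 km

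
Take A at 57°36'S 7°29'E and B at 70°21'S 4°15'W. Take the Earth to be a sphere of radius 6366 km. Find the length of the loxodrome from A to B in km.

1524 km

Rhumb course C = atan2(Δλ, Δψ) with Δψ = ln[tan(π/4+φ₂/2)/tan(π/4+φ₁/2)] = -0.5174, Δλ = -0.2048 → C = 201.59°
d = R·|Δφ| / |cos C| = 6366·0.22253 / 0.92981 = 1524 km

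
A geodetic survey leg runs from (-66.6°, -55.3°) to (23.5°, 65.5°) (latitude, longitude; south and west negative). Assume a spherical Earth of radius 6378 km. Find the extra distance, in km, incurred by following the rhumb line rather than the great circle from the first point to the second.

Great circle: cos σ = sin φ₁ sin φ₂ + cos φ₁ cos φ₂ cos Δλ,  σ = 2.1561 rad → d_gc = 13751.5 km
Rhumb line: Δψ = +1.9968, q = Δφ/Δψ = 0.7875, d_rh = R√(Δφ²+q²Δλ²) = 14585.8 km
Excess = 14585.8 − 13751.5 = 834.3 ≈ 834 km

834 km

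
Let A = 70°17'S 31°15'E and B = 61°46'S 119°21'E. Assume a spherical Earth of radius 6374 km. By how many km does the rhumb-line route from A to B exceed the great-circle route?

Great circle: cos σ = sin φ₁ sin φ₂ + cos φ₁ cos φ₂ cos Δλ,  σ = 0.5833 rad → d_gc = 3717.7 km
Rhumb line: Δψ = +0.3696, q = Δφ/Δψ = 0.4021, d_rh = R√(Δφ²+q²Δλ²) = 4053.6 km
Excess = 4053.6 − 3717.7 = 335.9 ≈ 336 km

336 km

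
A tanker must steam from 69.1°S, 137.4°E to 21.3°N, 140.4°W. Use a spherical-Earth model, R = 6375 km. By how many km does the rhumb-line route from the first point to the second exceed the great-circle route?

Great circle: cos σ = sin φ₁ sin φ₂ + cos φ₁ cos φ₂ cos Δλ,  σ = 1.8695 rad → d_gc = 11917.8 km
Rhumb line: Δψ = +2.0711, q = Δφ/Δψ = 0.7618, d_rh = R√(Δφ²+q²Δλ²) = 12235.9 km
Excess = 12235.9 − 11917.8 = 318.1 ≈ 318 km

318 km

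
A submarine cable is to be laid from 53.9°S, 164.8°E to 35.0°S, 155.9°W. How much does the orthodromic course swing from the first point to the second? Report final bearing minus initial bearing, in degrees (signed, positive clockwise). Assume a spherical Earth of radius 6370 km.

-28.4°

Initial bearing θ₁ = atan2(sin Δλ cos φ₂, cos φ₁ sin φ₂ − sin φ₁ cos φ₂ cos Δλ) = 71.44°
Final bearing θ₂ = (initial bearing from the destination back to the start) + 180° = 42.99°
Δθ = θ₂ − θ₁ = -28.4°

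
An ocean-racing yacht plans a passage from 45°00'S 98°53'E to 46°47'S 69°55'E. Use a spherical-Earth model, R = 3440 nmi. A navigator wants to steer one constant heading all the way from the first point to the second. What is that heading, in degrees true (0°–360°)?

264.9°

Δψ = ln[tan(π/4+φ₂/2)/tan(π/4+φ₁/2)] = -0.0447
Δλ = -0.5056 rad (taken the short way round)
course = atan2(Δλ, Δψ) = 264.94°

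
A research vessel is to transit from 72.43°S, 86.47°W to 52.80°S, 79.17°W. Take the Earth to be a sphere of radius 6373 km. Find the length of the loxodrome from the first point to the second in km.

2213 km

Δψ = ln[tan(π/4+φ₂/2)/tan(π/4+φ₁/2)] = +0.7783;  Δφ = +0.3426 rad,  Δλ = +0.1274 rad
q = Δφ/Δψ = 0.4402
d = R·√(Δφ² + q²Δλ²) = 6373·0.34717 = 2213 km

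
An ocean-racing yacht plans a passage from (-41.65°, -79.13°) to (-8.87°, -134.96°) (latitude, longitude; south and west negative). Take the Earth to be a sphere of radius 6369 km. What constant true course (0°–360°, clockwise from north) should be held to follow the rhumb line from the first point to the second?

303.5°

Δψ = ln[tan(π/4+φ₂/2)/tan(π/4+φ₁/2)] = +0.6455
Δλ = -0.9744 rad (taken the short way round)
course = atan2(Δλ, Δψ) = 303.52°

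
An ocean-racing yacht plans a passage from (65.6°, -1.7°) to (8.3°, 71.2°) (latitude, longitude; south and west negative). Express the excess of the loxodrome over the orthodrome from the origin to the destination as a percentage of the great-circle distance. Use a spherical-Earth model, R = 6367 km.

3.1%

Great circle: σ = 1.3164 rad → d_gc = Rσ = 8381.5 km
Rhumb: Δφ = -1.0001, Δλ = +1.2723, Δψ = -1.3861, q = Δφ/Δψ = 0.7215 → d_rh = R√(Δφ²+q²Δλ²) = 8643.2 km
Excess = (8643.2 − 8381.5) / 8381.5 = 261.7 / 8381.5 = 3.12% ≈ 3.1%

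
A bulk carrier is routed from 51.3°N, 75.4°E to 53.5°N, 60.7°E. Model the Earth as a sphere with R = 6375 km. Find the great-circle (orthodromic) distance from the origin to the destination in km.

Haversine: a = sin²(Δφ/2)+cos φ₁ cos φ₂ sin²(Δλ/2) = 0.00646;  σ = 2·atan2(√a,√(1−a))
σ = 9.217° → d = Rσ = 6375·0.16086 = 1025 km

1025 km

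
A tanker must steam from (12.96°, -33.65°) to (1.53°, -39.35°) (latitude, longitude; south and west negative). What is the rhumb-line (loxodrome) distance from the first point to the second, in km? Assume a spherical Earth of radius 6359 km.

Rhumb course C = atan2(Δλ, Δψ) with Δψ = ln[tan(π/4+φ₂/2)/tan(π/4+φ₁/2)] = -0.2014, Δλ = -0.0995 → C = 206.28°
d = R·|Δφ| / |cos C| = 6359·0.19949 / 0.89662 = 1415 km

1415 km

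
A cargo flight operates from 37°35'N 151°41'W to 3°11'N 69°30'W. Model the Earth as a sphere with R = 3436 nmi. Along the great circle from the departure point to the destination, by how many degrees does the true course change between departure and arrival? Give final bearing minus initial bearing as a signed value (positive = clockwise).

Initial bearing θ₁ = atan2(sin Δλ cos φ₂, cos φ₁ sin φ₂ − sin φ₁ cos φ₂ cos Δλ) = 92.25°
Final bearing θ₂ = (initial bearing from the destination back to the start) + 180° = 127.53°
Δθ = θ₂ − θ₁ = +35.3°

+35.3°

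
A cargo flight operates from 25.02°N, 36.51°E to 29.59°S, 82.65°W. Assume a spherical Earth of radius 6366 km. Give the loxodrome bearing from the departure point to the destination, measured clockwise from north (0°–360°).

244.5°

Δψ = ln[tan(π/4+φ₂/2)/tan(π/4+φ₁/2)] = -0.9923
Δλ = -2.0797 rad (taken the short way round)
course = atan2(Δλ, Δψ) = 244.49°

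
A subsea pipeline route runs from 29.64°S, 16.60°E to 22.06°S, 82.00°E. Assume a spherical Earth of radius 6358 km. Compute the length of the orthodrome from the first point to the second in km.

6502 km

Haversine: a = sin²(Δφ/2)+cos φ₁ cos φ₂ sin²(Δλ/2) = 0.23947;  σ = 2·atan2(√a,√(1−a))
σ = 58.596° → d = Rσ = 6358·1.02270 = 6502 km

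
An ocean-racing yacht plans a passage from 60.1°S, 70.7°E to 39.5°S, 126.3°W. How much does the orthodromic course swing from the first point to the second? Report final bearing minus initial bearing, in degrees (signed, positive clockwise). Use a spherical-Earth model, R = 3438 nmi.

Initial bearing θ₁ = atan2(sin Δλ cos φ₂, cos φ₁ sin φ₂ − sin φ₁ cos φ₂ cos Δλ) = 166.73°
Final bearing θ₂ = (initial bearing from the destination back to the start) + 180° = 8.53°
Δθ = θ₂ − θ₁ = -158.2°

-158.2°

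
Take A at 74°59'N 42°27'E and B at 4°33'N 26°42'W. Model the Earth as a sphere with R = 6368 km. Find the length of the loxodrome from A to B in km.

9210 km

Δψ = ln[tan(π/4+φ₂/2)/tan(π/4+φ₁/2)] = -1.9470;  Δφ = -1.2293 rad,  Δλ = -1.2069 rad
q = Δφ/Δψ = 0.6314
d = R·√(Δφ² + q²Δλ²) = 6368·1.44632 = 9210 km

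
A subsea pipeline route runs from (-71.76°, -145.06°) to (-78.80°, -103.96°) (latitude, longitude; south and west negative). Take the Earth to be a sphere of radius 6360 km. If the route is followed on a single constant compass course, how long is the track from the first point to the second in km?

1380 km

Δψ = ln[tan(π/4+φ₂/2)/tan(π/4+φ₁/2)] = -0.4930;  Δφ = -0.1229 rad,  Δλ = +0.7173 rad
q = Δφ/Δψ = 0.2492
d = R·√(Δφ² + q²Δλ²) = 6360·0.21693 = 1380 km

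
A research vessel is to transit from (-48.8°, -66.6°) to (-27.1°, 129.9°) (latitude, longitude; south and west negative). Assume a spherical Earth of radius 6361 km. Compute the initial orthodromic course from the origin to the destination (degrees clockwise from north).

N = sin Δλ·cos φ₂ = -0.2528;  D = cos φ₁ sin φ₂ − sin φ₁ cos φ₂ cos Δλ = -0.9423
initial course = atan2(N, D) = 195.02°

195.0°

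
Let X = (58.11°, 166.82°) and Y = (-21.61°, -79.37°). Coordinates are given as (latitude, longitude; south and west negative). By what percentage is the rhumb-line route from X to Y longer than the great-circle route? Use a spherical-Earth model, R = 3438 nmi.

3.7%

Great circle: σ = 2.1071 rad → d_gc = Rσ = 7244.3 nmi
Rhumb: Δφ = -1.3914, Δλ = +1.9864, Δψ = -1.6392, q = Δφ/Δψ = 0.8488 → d_rh = R√(Δφ²+q²Δλ²) = 7515.5 nmi
Excess = (7515.5 − 7244.3) / 7244.3 = 271.2 / 7244.3 = 3.74% ≈ 3.7%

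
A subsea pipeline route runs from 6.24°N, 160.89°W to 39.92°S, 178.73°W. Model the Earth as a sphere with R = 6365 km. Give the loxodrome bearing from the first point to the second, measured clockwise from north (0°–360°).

199.7°

Δψ = ln[tan(π/4+φ₂/2)/tan(π/4+φ₁/2)] = -0.8702
Δλ = -0.3114 rad (taken the short way round)
course = atan2(Δλ, Δψ) = 199.69°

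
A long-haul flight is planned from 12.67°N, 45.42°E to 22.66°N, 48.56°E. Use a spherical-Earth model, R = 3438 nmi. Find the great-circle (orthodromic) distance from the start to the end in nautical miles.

cos σ = sin φ₁ sin φ₂ + cos φ₁ cos φ₂ cos Δλ
      = sin(12.67°)sin(22.66°) + cos(12.67°)cos(22.66°)cos(3.14°) = 0.9835
σ = 10.427° → d = Rσ = 3438·0.18199 = 626 nmi

626 nmi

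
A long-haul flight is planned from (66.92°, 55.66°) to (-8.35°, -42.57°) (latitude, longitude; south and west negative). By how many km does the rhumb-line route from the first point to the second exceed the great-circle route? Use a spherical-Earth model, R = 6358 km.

546 km

Great circle: cos σ = sin φ₁ sin φ₂ + cos φ₁ cos φ₂ cos Δλ,  σ = 1.7611 rad → d_gc = 11196.8 km
Rhumb line: Δψ = -1.7350, q = Δφ/Δψ = 0.7572, d_rh = R√(Δφ²+q²Δλ²) = 11742.5 km
Excess = 11742.5 − 11196.8 = 545.7 ≈ 546 km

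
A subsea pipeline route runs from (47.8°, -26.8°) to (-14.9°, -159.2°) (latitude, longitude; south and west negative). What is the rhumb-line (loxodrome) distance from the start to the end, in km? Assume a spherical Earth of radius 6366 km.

14966 km

Δψ = ln[tan(π/4+φ₂/2)/tan(π/4+φ₁/2)] = -1.2153;  Δφ = -1.0943 rad,  Δλ = -2.3108 rad
q = Δφ/Δψ = 0.9005
d = R·√(Δφ² + q²Δλ²) = 6366·2.35101 = 14966 km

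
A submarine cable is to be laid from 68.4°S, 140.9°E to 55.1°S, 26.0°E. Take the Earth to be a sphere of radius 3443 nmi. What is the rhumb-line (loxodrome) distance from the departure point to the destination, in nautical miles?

3307 nmi

Δψ = ln[tan(π/4+φ₂/2)/tan(π/4+φ₁/2)] = +0.4995;  Δφ = +0.2321 rad,  Δλ = -2.0054 rad
q = Δφ/Δψ = 0.4648
d = R·√(Δφ² + q²Δλ²) = 3443·0.96050 = 3307 nmi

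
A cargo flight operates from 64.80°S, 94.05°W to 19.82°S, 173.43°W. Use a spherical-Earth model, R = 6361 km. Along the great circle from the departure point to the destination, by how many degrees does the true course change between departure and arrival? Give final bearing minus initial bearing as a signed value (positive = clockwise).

+62.3°

Initial bearing θ₁ = atan2(sin Δλ cos φ₂, cos φ₁ sin φ₂ − sin φ₁ cos φ₂ cos Δλ) = 270.78°
Final bearing θ₂ = (initial bearing from the destination back to the start) + 180° = 333.09°
Δθ = θ₂ − θ₁ = +62.3°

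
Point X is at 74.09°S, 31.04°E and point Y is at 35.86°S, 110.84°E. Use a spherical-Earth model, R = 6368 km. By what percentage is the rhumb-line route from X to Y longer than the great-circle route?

Great circle: σ = 0.9239 rad → d_gc = Rσ = 5883.4 km
Rhumb: Δφ = +0.6672, Δλ = +1.3928, Δψ = +1.2967, q = Δφ/Δψ = 0.5146 → d_rh = R√(Δφ²+q²Δλ²) = 6235.5 km
Excess = (6235.5 − 5883.4) / 5883.4 = 352.1 / 5883.4 = 5.98% ≈ 6.0%

6.0%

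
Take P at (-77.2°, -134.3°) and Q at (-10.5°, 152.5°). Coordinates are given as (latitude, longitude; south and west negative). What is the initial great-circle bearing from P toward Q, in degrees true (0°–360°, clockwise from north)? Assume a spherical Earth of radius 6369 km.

θ = atan2( sin Δλ·cos φ₂ ,  cos φ₁ sin φ₂ − sin φ₁ cos φ₂ cos Δλ )
  = atan2(-0.9413, +0.2368) = 284.12°

284.1°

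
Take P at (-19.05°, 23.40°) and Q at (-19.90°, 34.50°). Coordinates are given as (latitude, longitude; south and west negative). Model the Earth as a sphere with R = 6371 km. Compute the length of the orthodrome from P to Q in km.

1167 km

cos σ = sin φ₁ sin φ₂ + cos φ₁ cos φ₂ cos Δλ
      = sin(-19.05°)sin(-19.90°) + cos(-19.05°)cos(-19.90°)cos(11.10°) = 0.9833
σ = 10.497° → d = Rσ = 6371·0.18322 = 1167 km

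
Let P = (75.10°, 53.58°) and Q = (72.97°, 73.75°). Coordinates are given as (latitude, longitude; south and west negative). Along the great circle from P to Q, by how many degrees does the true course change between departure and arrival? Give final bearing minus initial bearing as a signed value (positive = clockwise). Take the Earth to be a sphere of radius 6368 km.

Initial bearing θ₁ = atan2(sin Δλ cos φ₂, cos φ₁ sin φ₂ − sin φ₁ cos φ₂ cos Δλ) = 101.10°
Final bearing θ₂ = (initial bearing from the destination back to the start) + 180° = 120.51°
Δθ = θ₂ − θ₁ = +19.4°

+19.4°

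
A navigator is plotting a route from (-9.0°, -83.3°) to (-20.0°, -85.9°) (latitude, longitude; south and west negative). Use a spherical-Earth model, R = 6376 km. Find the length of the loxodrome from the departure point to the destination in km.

Rhumb course C = atan2(Δλ, Δψ) with Δψ = ln[tan(π/4+φ₂/2)/tan(π/4+φ₁/2)] = -0.1986, Δλ = -0.0454 → C = 192.87°
d = R·|Δφ| / |cos C| = 6376·0.19199 / 0.97489 = 1256 km

1256 km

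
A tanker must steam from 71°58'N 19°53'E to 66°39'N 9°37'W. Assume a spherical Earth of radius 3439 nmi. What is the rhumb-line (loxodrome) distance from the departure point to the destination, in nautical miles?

699 nmi

Rhumb course C = atan2(Δλ, Δψ) with Δψ = ln[tan(π/4+φ₂/2)/tan(π/4+φ₁/2)] = -0.2640, Δλ = -0.5149 → C = 242.85°
d = R·|Δφ| / |cos C| = 3439·0.09279 / 0.45633 = 699 nmi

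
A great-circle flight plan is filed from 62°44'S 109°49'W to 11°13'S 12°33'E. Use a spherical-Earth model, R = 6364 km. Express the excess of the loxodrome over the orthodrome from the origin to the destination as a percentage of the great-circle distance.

10.7%

Great circle: σ = 1.6385 rad → d_gc = Rσ = 10427.5 km
Rhumb: Δφ = +0.8991, Δλ = +2.1357, Δψ = +1.2196, q = Δφ/Δψ = 0.7373 → d_rh = R√(Δφ²+q²Δλ²) = 11539.3 km
Excess = (11539.3 − 10427.5) / 10427.5 = 1111.8 / 10427.5 = 10.66% ≈ 10.7%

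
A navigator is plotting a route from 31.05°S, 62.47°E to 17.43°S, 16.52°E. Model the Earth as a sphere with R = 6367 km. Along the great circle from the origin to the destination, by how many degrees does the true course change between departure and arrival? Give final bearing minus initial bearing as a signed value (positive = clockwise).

At departure: θ₁ = atan2(sin Δλ cos φ₂, cos φ₁ sin φ₂ − sin φ₁ cos φ₂ cos Δλ) = 277.11°
At arrival: θ₂ = atan2(sin Δλ cos φ₁, −cos φ₂ sin φ₁ + sin φ₂ cos φ₁ cos Δλ) = 297.00°
Δθ = θ₂ − θ₁ = +19.9°

+19.9°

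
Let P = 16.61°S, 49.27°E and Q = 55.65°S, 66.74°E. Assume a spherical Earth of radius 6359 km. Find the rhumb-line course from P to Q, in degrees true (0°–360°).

160.9°

Meridional parts: M(φ₁)=-0.2940, M(φ₂)=-1.1742 → ΔM = -0.8801;  Δλ = +0.3049 rad
tan C = Δλ / ΔM = -0.3464 → C = 160.89°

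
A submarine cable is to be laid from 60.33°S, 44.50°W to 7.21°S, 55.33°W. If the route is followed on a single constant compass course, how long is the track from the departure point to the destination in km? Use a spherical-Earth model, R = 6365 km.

Δψ = ln[tan(π/4+φ₂/2)/tan(π/4+φ₁/2)] = +1.2024;  Δφ = +0.9271 rad,  Δλ = -0.1890 rad
q = Δφ/Δψ = 0.7711
d = R·√(Δφ² + q²Δλ²) = 6365·0.93851 = 5974 km

5974 km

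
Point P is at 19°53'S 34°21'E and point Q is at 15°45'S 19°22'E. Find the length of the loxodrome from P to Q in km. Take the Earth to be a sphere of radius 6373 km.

Rhumb course C = atan2(Δλ, Δψ) with Δψ = ln[tan(π/4+φ₂/2)/tan(π/4+φ₁/2)] = +0.0758, Δλ = -0.2615 → C = 286.16°
d = R·|Δφ| / |cos C| = 6373·0.07214 / 0.27838 = 1652 km

1652 km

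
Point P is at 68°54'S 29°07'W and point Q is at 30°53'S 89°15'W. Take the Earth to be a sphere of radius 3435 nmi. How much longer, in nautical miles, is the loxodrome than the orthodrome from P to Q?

Great circle: cos σ = sin φ₁ sin φ₂ + cos φ₁ cos φ₂ cos Δλ,  σ = 0.8857 rad → d_gc = 3042.45 nmi
Rhumb line: Δψ = +1.1135, q = Δφ/Δψ = 0.5959, d_rh = R√(Δφ²+q²Δλ²) = 3131.99 nmi
Excess = 3131.99 − 3042.45 = 89.54 ≈ 90 nmi

90 nmi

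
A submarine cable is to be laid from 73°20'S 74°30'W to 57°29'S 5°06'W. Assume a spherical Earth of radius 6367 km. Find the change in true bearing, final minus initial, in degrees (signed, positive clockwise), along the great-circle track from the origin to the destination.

At departure: θ₁ = atan2(sin Δλ cos φ₂, cos φ₁ sin φ₂ − sin φ₁ cos φ₂ cos Δλ) = 96.87°
At arrival: θ₂ = atan2(sin Δλ cos φ₁, −cos φ₂ sin φ₁ + sin φ₂ cos φ₁ cos Δλ) = 31.99°
Δθ = θ₂ − θ₁ = -64.9°

-64.9°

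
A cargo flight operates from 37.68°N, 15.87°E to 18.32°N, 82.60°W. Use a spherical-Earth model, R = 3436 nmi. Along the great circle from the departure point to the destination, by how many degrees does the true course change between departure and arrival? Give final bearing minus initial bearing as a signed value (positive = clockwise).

Initial bearing θ₁ = atan2(sin Δλ cos φ₂, cos φ₁ sin φ₂ − sin φ₁ cos φ₂ cos Δλ) = 289.59°
Final bearing θ₂ = (initial bearing from the destination back to the start) + 180° = 231.76°
Δθ = θ₂ − θ₁ = -57.8°

-57.8°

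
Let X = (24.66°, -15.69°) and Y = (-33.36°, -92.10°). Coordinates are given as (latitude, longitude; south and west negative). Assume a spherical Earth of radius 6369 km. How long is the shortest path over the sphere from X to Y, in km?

cos σ = sin φ₁ sin φ₂ + cos φ₁ cos φ₂ cos Δλ
      = sin(24.66°)sin(-33.36°) + cos(24.66°)cos(-33.36°)cos(-76.41°) = -0.0511
σ = 92.928° → d = Rσ = 6369·1.62190 = 10330 km

10330 km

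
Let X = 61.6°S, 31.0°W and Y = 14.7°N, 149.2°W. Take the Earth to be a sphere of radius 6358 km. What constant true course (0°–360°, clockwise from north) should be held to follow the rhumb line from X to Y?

308.4°

Δψ = ln[tan(π/4+φ₂/2)/tan(π/4+φ₁/2)] = +1.6336
Δλ = -2.0630 rad (taken the short way round)
course = atan2(Δλ, Δψ) = 308.38°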